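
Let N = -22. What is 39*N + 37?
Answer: -821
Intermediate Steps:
39*N + 37 = 39*(-22) + 37 = -858 + 37 = -821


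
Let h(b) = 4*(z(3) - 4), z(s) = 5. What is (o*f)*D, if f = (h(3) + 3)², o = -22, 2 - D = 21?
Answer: 20482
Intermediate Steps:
D = -19 (D = 2 - 1*21 = 2 - 21 = -19)
h(b) = 4 (h(b) = 4*(5 - 4) = 4*1 = 4)
f = 49 (f = (4 + 3)² = 7² = 49)
(o*f)*D = -22*49*(-19) = -1078*(-19) = 20482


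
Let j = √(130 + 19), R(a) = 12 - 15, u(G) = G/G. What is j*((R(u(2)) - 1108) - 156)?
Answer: -1267*√149 ≈ -15466.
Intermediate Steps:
u(G) = 1
R(a) = -3
j = √149 ≈ 12.207
j*((R(u(2)) - 1108) - 156) = √149*((-3 - 1108) - 156) = √149*(-1111 - 156) = √149*(-1267) = -1267*√149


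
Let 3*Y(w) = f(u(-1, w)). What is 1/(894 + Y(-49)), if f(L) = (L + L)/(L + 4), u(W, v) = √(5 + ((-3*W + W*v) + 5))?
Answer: 46311/41443636 + 3*√62/41443636 ≈ 0.0011180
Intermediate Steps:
u(W, v) = √(10 - 3*W + W*v) (u(W, v) = √(5 + (5 - 3*W + W*v)) = √(10 - 3*W + W*v))
f(L) = 2*L/(4 + L) (f(L) = (2*L)/(4 + L) = 2*L/(4 + L))
Y(w) = 2*√(13 - w)/(3*(4 + √(13 - w))) (Y(w) = (2*√(10 - 3*(-1) - w)/(4 + √(10 - 3*(-1) - w)))/3 = (2*√(10 + 3 - w)/(4 + √(10 + 3 - w)))/3 = (2*√(13 - w)/(4 + √(13 - w)))/3 = 2*√(13 - w)/(3*(4 + √(13 - w))))
1/(894 + Y(-49)) = 1/(894 + 2*√(13 - 1*(-49))/(3*(4 + √(13 - 1*(-49))))) = 1/(894 + 2*√(13 + 49)/(3*(4 + √(13 + 49)))) = 1/(894 + 2*√62/(3*(4 + √62)))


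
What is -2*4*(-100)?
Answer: 800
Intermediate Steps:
-2*4*(-100) = -8*(-100) = 800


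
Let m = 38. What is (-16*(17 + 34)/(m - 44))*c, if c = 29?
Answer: 3944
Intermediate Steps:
(-16*(17 + 34)/(m - 44))*c = -16*(17 + 34)/(38 - 44)*29 = -816/(-6)*29 = -816*(-1)/6*29 = -16*(-17/2)*29 = 136*29 = 3944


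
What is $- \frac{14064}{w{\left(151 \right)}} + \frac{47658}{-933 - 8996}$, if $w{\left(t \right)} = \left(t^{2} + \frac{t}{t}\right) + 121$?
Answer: $- \frac{410701930}{75867489} \approx -5.4134$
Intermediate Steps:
$w{\left(t \right)} = 122 + t^{2}$ ($w{\left(t \right)} = \left(t^{2} + 1\right) + 121 = \left(1 + t^{2}\right) + 121 = 122 + t^{2}$)
$- \frac{14064}{w{\left(151 \right)}} + \frac{47658}{-933 - 8996} = - \frac{14064}{122 + 151^{2}} + \frac{47658}{-933 - 8996} = - \frac{14064}{122 + 22801} + \frac{47658}{-9929} = - \frac{14064}{22923} + 47658 \left(- \frac{1}{9929}\right) = \left(-14064\right) \frac{1}{22923} - \frac{47658}{9929} = - \frac{4688}{7641} - \frac{47658}{9929} = - \frac{410701930}{75867489}$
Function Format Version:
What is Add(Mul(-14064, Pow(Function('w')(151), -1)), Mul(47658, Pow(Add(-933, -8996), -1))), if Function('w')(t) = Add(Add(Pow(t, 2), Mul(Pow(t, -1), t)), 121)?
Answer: Rational(-410701930, 75867489) ≈ -5.4134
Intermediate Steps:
Function('w')(t) = Add(122, Pow(t, 2)) (Function('w')(t) = Add(Add(Pow(t, 2), 1), 121) = Add(Add(1, Pow(t, 2)), 121) = Add(122, Pow(t, 2)))
Add(Mul(-14064, Pow(Function('w')(151), -1)), Mul(47658, Pow(Add(-933, -8996), -1))) = Add(Mul(-14064, Pow(Add(122, Pow(151, 2)), -1)), Mul(47658, Pow(Add(-933, -8996), -1))) = Add(Mul(-14064, Pow(Add(122, 22801), -1)), Mul(47658, Pow(-9929, -1))) = Add(Mul(-14064, Pow(22923, -1)), Mul(47658, Rational(-1, 9929))) = Add(Mul(-14064, Rational(1, 22923)), Rational(-47658, 9929)) = Add(Rational(-4688, 7641), Rational(-47658, 9929)) = Rational(-410701930, 75867489)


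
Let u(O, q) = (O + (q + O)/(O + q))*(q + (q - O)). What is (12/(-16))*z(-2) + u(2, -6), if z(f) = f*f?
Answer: -45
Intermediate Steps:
z(f) = f**2
u(O, q) = (1 + O)*(-O + 2*q) (u(O, q) = (O + (O + q)/(O + q))*(-O + 2*q) = (O + 1)*(-O + 2*q) = (1 + O)*(-O + 2*q))
(12/(-16))*z(-2) + u(2, -6) = (12/(-16))*(-2)**2 + (-1*2 - 1*2**2 + 2*(-6) + 2*2*(-6)) = (12*(-1/16))*4 + (-2 - 1*4 - 12 - 24) = -3/4*4 + (-2 - 4 - 12 - 24) = -3 - 42 = -45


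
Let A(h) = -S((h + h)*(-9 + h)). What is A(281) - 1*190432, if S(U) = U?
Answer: -343296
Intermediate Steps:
A(h) = -2*h*(-9 + h) (A(h) = -(h + h)*(-9 + h) = -2*h*(-9 + h))
A(281) - 1*190432 = 2*281*(9 - 1*281) - 1*190432 = 2*281*(9 - 281) - 190432 = 2*281*(-272) - 190432 = -152864 - 190432 = -343296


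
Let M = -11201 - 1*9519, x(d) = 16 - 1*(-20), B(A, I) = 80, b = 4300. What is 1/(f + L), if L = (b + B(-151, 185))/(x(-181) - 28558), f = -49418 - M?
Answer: -14261/409264368 ≈ -3.4845e-5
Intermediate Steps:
x(d) = 36 (x(d) = 16 + 20 = 36)
M = -20720 (M = -11201 - 9519 = -20720)
f = -28698 (f = -49418 - 1*(-20720) = -49418 + 20720 = -28698)
L = -2190/14261 (L = (4300 + 80)/(36 - 28558) = 4380/(-28522) = 4380*(-1/28522) = -2190/14261 ≈ -0.15357)
1/(f + L) = 1/(-28698 - 2190/14261) = 1/(-409264368/14261) = -14261/409264368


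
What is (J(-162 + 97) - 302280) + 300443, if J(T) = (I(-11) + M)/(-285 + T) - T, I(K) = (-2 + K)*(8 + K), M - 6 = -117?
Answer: -310064/175 ≈ -1771.8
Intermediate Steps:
M = -111 (M = 6 - 117 = -111)
J(T) = -T - 72/(-285 + T) (J(T) = ((-16 + (-11)² + 6*(-11)) - 111)/(-285 + T) - T = ((-16 + 121 - 66) - 111)/(-285 + T) - T = (39 - 111)/(-285 + T) - T = -72/(-285 + T) - T = -T - 72/(-285 + T))
(J(-162 + 97) - 302280) + 300443 = ((-72 - (-162 + 97)² + 285*(-162 + 97))/(-285 + (-162 + 97)) - 302280) + 300443 = ((-72 - 1*(-65)² + 285*(-65))/(-285 - 65) - 302280) + 300443 = ((-72 - 1*4225 - 18525)/(-350) - 302280) + 300443 = (-(-72 - 4225 - 18525)/350 - 302280) + 300443 = (-1/350*(-22822) - 302280) + 300443 = (11411/175 - 302280) + 300443 = -52887589/175 + 300443 = -310064/175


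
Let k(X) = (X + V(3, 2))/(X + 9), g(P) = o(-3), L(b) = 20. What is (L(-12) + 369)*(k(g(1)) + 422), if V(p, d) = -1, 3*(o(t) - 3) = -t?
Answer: 2135221/13 ≈ 1.6425e+5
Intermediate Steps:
o(t) = 3 - t/3 (o(t) = 3 + (-t)/3 = 3 - t/3)
g(P) = 4 (g(P) = 3 - ⅓*(-3) = 3 + 1 = 4)
k(X) = (-1 + X)/(9 + X) (k(X) = (X - 1)/(X + 9) = (-1 + X)/(9 + X))
(L(-12) + 369)*(k(g(1)) + 422) = (20 + 369)*((-1 + 4)/(9 + 4) + 422) = 389*(3/13 + 422) = 389*(5489/13) = 2135221/13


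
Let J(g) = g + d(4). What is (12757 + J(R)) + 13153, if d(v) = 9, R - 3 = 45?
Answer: 25967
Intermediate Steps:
R = 48 (R = 3 + 45 = 48)
J(g) = 9 + g (J(g) = g + 9 = 9 + g)
(12757 + J(R)) + 13153 = (12757 + (9 + 48)) + 13153 = (12757 + 57) + 13153 = 12814 + 13153 = 25967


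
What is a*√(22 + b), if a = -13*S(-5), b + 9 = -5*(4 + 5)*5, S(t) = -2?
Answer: 52*I*√53 ≈ 378.57*I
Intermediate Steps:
b = -234 (b = -9 - 5*(4 + 5)*5 = -9 - 5*9*5 = -9 - 45*5 = -9 - 225 = -234)
a = 26 (a = -13*(-2) = 26)
a*√(22 + b) = 26*√(22 - 234) = 26*√(-212) = 26*(2*I*√53) = 52*I*√53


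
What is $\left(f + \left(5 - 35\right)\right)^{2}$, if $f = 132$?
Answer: $10404$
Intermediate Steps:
$\left(f + \left(5 - 35\right)\right)^{2} = \left(132 + \left(5 - 35\right)\right)^{2} = \left(132 - 30\right)^{2} = 102^{2} = 10404$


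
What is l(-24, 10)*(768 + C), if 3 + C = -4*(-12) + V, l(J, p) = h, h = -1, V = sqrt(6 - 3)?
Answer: -813 - sqrt(3) ≈ -814.73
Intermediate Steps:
V = sqrt(3) ≈ 1.7320
l(J, p) = -1
C = 45 + sqrt(3) (C = -3 + (-4*(-12) + sqrt(3)) = -3 + (48 + sqrt(3)) = 45 + sqrt(3) ≈ 46.732)
l(-24, 10)*(768 + C) = -(768 + (45 + sqrt(3))) = -(813 + sqrt(3)) = -813 - sqrt(3)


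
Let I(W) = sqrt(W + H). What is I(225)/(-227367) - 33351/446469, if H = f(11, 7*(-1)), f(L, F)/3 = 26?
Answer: -11117/148823 - sqrt(303)/227367 ≈ -0.074776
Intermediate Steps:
f(L, F) = 78 (f(L, F) = 3*26 = 78)
H = 78
I(W) = sqrt(78 + W) (I(W) = sqrt(W + 78) = sqrt(78 + W))
I(225)/(-227367) - 33351/446469 = sqrt(78 + 225)/(-227367) - 33351/446469 = sqrt(303)*(-1/227367) - 33351*1/446469 = -sqrt(303)/227367 - 11117/148823 = -11117/148823 - sqrt(303)/227367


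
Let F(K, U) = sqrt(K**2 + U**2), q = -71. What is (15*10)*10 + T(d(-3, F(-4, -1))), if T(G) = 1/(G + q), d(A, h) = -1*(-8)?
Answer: 94499/63 ≈ 1500.0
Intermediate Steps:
d(A, h) = 8
T(G) = 1/(-71 + G) (T(G) = 1/(G - 71) = 1/(-71 + G))
(15*10)*10 + T(d(-3, F(-4, -1))) = (15*10)*10 + 1/(-71 + 8) = 150*10 + 1/(-63) = 1500 - 1/63 = 94499/63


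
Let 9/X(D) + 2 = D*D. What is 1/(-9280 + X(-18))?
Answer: -322/2988151 ≈ -0.00010776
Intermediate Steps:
X(D) = 9/(-2 + D²) (X(D) = 9/(-2 + D*D) = 9/(-2 + D²))
1/(-9280 + X(-18)) = 1/(-9280 + 9/(-2 + (-18)²)) = 1/(-9280 + 9/(-2 + 324)) = 1/(-9280 + 9/322) = 1/(-2988151/322) = -322/2988151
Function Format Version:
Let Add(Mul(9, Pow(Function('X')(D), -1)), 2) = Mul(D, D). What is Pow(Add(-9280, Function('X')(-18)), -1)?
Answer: Rational(-322, 2988151) ≈ -0.00010776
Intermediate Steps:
Function('X')(D) = Mul(9, Pow(Add(-2, Pow(D, 2)), -1)) (Function('X')(D) = Mul(9, Pow(Add(-2, Mul(D, D)), -1)) = Mul(9, Pow(Add(-2, Pow(D, 2)), -1)))
Pow(Add(-9280, Function('X')(-18)), -1) = Pow(Add(-9280, Mul(9, Pow(Add(-2, Pow(-18, 2)), -1))), -1) = Pow(Add(-9280, Mul(9, Pow(Add(-2, 324), -1))), -1) = Pow(Add(-9280, Mul(9, Pow(322, -1))), -1) = Pow(Add(-9280, Mul(9, Rational(1, 322))), -1) = Pow(Add(-9280, Rational(9, 322)), -1) = Pow(Rational(-2988151, 322), -1) = Rational(-322, 2988151)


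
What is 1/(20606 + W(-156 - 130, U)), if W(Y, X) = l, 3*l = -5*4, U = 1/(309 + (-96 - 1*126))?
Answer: 3/61798 ≈ 4.8545e-5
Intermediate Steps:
U = 1/87 (U = 1/(309 + (-96 - 126)) = 1/(309 - 222) = 1/87 ≈ 0.011494)
l = -20/3 (l = (-5*4)/3 = (⅓)*(-20) = -20/3 ≈ -6.6667)
W(Y, X) = -20/3
1/(20606 + W(-156 - 130, U)) = 1/(20606 - 20/3) = 1/(61798/3) = 3/61798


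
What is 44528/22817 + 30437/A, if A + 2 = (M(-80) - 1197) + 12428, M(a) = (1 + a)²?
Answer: 1472385189/398612990 ≈ 3.6938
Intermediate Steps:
A = 17470 (A = -2 + (((1 - 80)² - 1197) + 12428) = -2 + (((-79)² - 1197) + 12428) = -2 + ((6241 - 1197) + 12428) = -2 + (5044 + 12428) = -2 + 17472 = 17470)
44528/22817 + 30437/A = 44528/22817 + 30437/17470 = 1472385189/398612990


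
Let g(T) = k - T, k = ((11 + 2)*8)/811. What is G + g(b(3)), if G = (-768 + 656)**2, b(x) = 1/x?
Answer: 30519053/2433 ≈ 12544.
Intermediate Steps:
k = 104/811 (k = (13*8)*(1/811) = 104*(1/811) = 104/811 ≈ 0.12824)
b(x) = 1/x
g(T) = 104/811 - T
G = 12544 (G = (-112)**2 = 12544)
G + g(b(3)) = 12544 + (104/811 - 1/3) = 12544 - 499/2433 = 30519053/2433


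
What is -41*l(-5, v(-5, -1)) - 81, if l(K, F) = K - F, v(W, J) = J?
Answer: 83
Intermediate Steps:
-41*l(-5, v(-5, -1)) - 81 = -41*(-5 - 1*(-1)) - 81 = -41*(-5 + 1) - 81 = -41*(-4) - 81 = 164 - 81 = 83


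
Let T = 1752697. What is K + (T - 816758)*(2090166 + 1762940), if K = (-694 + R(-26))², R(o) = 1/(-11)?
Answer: 436358991653839/121 ≈ 3.6063e+12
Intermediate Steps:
R(o) = -1/11
K = 58293225/121 (K = (-694 - 1/11)² = (-7635/11)² = 58293225/121 ≈ 4.8176e+5)
K + (T - 816758)*(2090166 + 1762940) = 58293225/121 + (1752697 - 816758)*(2090166 + 1762940) = 58293225/121 + 935939*3853106 = 58293225/121 + 3606272176534 = 436358991653839/121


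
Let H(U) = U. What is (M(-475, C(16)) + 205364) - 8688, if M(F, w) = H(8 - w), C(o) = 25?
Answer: 196659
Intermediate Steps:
M(F, w) = 8 - w
(M(-475, C(16)) + 205364) - 8688 = ((8 - 1*25) + 205364) - 8688 = ((8 - 25) + 205364) - 8688 = (-17 + 205364) - 8688 = 205347 - 8688 = 196659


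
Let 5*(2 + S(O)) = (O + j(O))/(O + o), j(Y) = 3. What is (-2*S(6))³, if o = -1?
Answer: 551368/15625 ≈ 35.288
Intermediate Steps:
S(O) = -2 + (3 + O)/(5*(-1 + O)) (S(O) = -2 + ((O + 3)/(O - 1))/5 = -2 + ((3 + O)/(-1 + O))/5 = -2 + (3 + O)/(5*(-1 + O)))
(-2*S(6))³ = (-2*(13 - 9*6)/(5*(-1 + 6)))³ = (-2*(13 - 54)/(5*5))³ = (-2*(-41)/(5*5))³ = (-2*(-41/25))³ = (82/25)³ = 551368/15625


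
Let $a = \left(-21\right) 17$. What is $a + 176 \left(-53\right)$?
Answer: $-9685$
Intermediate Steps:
$a = -357$
$a + 176 \left(-53\right) = -357 + 176 \left(-53\right) = -357 - 9328 = -9685$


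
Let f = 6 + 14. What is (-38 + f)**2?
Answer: 324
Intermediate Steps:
f = 20
(-38 + f)**2 = (-38 + 20)**2 = (-18)**2 = 324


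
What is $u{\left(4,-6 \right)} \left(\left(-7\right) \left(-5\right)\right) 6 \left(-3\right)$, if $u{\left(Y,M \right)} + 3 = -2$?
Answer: $3150$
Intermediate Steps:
$u{\left(Y,M \right)} = -5$ ($u{\left(Y,M \right)} = -3 - 2 = -5$)
$u{\left(4,-6 \right)} \left(\left(-7\right) \left(-5\right)\right) 6 \left(-3\right) = - 5 \left(\left(-7\right) \left(-5\right)\right) 6 \left(-3\right) = \left(-5\right) 35 \left(-18\right) = \left(-175\right) \left(-18\right) = 3150$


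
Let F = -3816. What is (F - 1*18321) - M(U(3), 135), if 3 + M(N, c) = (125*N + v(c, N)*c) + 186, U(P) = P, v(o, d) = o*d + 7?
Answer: -78315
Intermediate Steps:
v(o, d) = 7 + d*o (v(o, d) = d*o + 7 = 7 + d*o)
M(N, c) = 183 + 125*N + c*(7 + N*c) (M(N, c) = -3 + ((125*N + (7 + N*c)*c) + 186) = -3 + ((125*N + c*(7 + N*c)) + 186) = -3 + (186 + 125*N + c*(7 + N*c)) = 183 + 125*N + c*(7 + N*c))
(F - 1*18321) - M(U(3), 135) = (-3816 - 1*18321) - (183 + 125*3 + 135*(7 + 3*135)) = (-3816 - 18321) - (183 + 375 + 135*(7 + 405)) = -22137 - (183 + 375 + 135*412) = -22137 - (183 + 375 + 55620) = -22137 - 1*56178 = -22137 - 56178 = -78315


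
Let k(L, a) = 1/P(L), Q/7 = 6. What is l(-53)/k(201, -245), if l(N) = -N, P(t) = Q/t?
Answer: 742/67 ≈ 11.075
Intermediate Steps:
Q = 42 (Q = 7*6 = 42)
P(t) = 42/t
k(L, a) = L/42 (k(L, a) = 1/(42/L) = L/42)
l(-53)/k(201, -245) = (-1*(-53))/(((1/42)*201)) = 53/(67/14) = 53*(14/67) = 742/67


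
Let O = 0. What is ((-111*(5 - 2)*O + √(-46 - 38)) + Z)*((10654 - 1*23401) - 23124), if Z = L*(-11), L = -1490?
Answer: -587925690 - 71742*I*√21 ≈ -5.8793e+8 - 3.2876e+5*I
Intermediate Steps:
Z = 16390 (Z = -1490*(-11) = 16390)
((-111*(5 - 2)*O + √(-46 - 38)) + Z)*((10654 - 1*23401) - 23124) = ((-111*(5 - 2)*0 + √(-46 - 38)) + 16390)*((10654 - 1*23401) - 23124) = ((-333*0 + √(-84)) + 16390)*((10654 - 23401) - 23124) = ((-111*0 + 2*I*√21) + 16390)*(-12747 - 23124) = ((0 + 2*I*√21) + 16390)*(-35871) = (2*I*√21 + 16390)*(-35871) = (16390 + 2*I*√21)*(-35871) = -587925690 - 71742*I*√21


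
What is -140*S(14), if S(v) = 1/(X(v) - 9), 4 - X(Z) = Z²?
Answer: 140/201 ≈ 0.69652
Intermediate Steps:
X(Z) = 4 - Z²
S(v) = 1/(-5 - v²) (S(v) = 1/((4 - v²) - 9) = 1/(-5 - v²))
-140*S(14) = -(-140)/(5 + 14²) = -(-140)/(5 + 196) = -(-140)/201 = -140*(-1/201) = 140/201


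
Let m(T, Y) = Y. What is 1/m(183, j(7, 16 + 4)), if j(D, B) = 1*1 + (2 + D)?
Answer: ⅒ ≈ 0.10000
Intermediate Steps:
j(D, B) = 3 + D (j(D, B) = 1 + (2 + D) = 3 + D)
1/m(183, j(7, 16 + 4)) = 1/(3 + 7) = 1/10 = ⅒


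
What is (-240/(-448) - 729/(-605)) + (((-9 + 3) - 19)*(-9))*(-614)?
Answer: -2340231513/16940 ≈ -1.3815e+5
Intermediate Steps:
(-240/(-448) - 729/(-605)) + (((-9 + 3) - 19)*(-9))*(-614) = (-240*(-1/448) - 729*(-1/605)) + ((-6 - 19)*(-9))*(-614) = (15/28 + 729/605) - 25*(-9)*(-614) = 29487/16940 + 225*(-614) = 29487/16940 - 138150 = -2340231513/16940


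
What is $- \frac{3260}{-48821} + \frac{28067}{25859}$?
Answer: $\frac{1454559347}{1262462239} \approx 1.1522$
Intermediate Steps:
$- \frac{3260}{-48821} + \frac{28067}{25859} = \left(-3260\right) \left(- \frac{1}{48821}\right) + 28067 \cdot \frac{1}{25859} = \frac{3260}{48821} + \frac{28067}{25859} = \frac{1454559347}{1262462239}$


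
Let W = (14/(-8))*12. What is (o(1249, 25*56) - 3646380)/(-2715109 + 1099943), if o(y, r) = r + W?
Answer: 3645001/1615166 ≈ 2.2567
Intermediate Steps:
W = -21 (W = -1/8*14*12 = -7/4*12 = -21)
o(y, r) = -21 + r (o(y, r) = r - 21 = -21 + r)
(o(1249, 25*56) - 3646380)/(-2715109 + 1099943) = ((-21 + 25*56) - 3646380)/(-2715109 + 1099943) = ((-21 + 1400) - 3646380)/(-1615166) = (1379 - 3646380)*(-1/1615166) = -3645001*(-1/1615166) = 3645001/1615166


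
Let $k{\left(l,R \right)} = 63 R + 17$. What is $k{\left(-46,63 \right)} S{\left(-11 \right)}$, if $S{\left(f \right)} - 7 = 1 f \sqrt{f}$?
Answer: $27902 - 43846 i \sqrt{11} \approx 27902.0 - 1.4542 \cdot 10^{5} i$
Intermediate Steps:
$k{\left(l,R \right)} = 17 + 63 R$
$S{\left(f \right)} = 7 + f^{\frac{3}{2}}$ ($S{\left(f \right)} = 7 + 1 f \sqrt{f} = 7 + f \sqrt{f} = 7 + f^{\frac{3}{2}}$)
$k{\left(-46,63 \right)} S{\left(-11 \right)} = \left(17 + 63 \cdot 63\right) \left(7 + \left(-11\right)^{\frac{3}{2}}\right) = \left(17 + 3969\right) \left(7 - 11 i \sqrt{11}\right) = 3986 \left(7 - 11 i \sqrt{11}\right) = 27902 - 43846 i \sqrt{11}$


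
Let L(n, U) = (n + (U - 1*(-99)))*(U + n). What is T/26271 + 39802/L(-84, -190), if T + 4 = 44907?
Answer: 228481228/89978175 ≈ 2.5393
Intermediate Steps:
T = 44903 (T = -4 + 44907 = 44903)
L(n, U) = (U + n)*(99 + U + n) (L(n, U) = (n + (U + 99))*(U + n) = (n + (99 + U))*(U + n) = (99 + U + n)*(U + n) = (U + n)*(99 + U + n))
T/26271 + 39802/L(-84, -190) = 44903/26271 + 39802/((-190)² + (-84)² + 99*(-190) + 99*(-84) + 2*(-190)*(-84)) = 44903*(1/26271) + 39802/(36100 + 7056 - 18810 - 8316 + 31920) = 44903/26271 + 39802/47950 = 44903/26271 + 39802*(1/47950) = 44903/26271 + 2843/3425 = 228481228/89978175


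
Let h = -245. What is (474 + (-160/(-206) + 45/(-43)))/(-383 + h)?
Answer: -2098151/2781412 ≈ -0.75435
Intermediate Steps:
(474 + (-160/(-206) + 45/(-43)))/(-383 + h) = (474 + (-160/(-206) + 45/(-43)))/(-383 - 245) = (474 + (-160*(-1/206) + 45*(-1/43)))/(-628) = (474 + (80/103 - 45/43))*(-1/628) = (474 - 1195/4429)*(-1/628) = (2098151/4429)*(-1/628) = -2098151/2781412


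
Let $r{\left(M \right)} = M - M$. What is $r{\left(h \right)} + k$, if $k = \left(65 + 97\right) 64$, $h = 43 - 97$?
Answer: $10368$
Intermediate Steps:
$h = -54$
$k = 10368$ ($k = 162 \cdot 64 = 10368$)
$r{\left(M \right)} = 0$
$r{\left(h \right)} + k = 0 + 10368 = 10368$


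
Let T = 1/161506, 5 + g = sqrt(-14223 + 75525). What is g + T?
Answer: -807529/161506 + sqrt(61302) ≈ 242.59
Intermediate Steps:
g = -5 + sqrt(61302) (g = -5 + sqrt(-14223 + 75525) = -5 + sqrt(61302) ≈ 242.59)
T = 1/161506 ≈ 6.1917e-6
g + T = (-5 + sqrt(61302)) + 1/161506 = -807529/161506 + sqrt(61302)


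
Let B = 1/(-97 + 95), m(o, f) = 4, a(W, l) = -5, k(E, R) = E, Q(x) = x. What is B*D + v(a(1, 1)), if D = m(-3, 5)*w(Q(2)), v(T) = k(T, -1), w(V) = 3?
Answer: -11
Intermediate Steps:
v(T) = T
D = 12 (D = 4*3 = 12)
B = -1/2 (B = 1/(-2) = -1/2 ≈ -0.50000)
B*D + v(a(1, 1)) = -1/2*12 - 5 = -6 - 5 = -11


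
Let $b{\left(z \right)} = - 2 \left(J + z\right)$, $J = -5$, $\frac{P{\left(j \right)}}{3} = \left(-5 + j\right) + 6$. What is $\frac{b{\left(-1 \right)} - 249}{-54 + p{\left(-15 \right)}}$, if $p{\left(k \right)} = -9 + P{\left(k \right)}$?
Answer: $\frac{79}{35} \approx 2.2571$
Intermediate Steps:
$P{\left(j \right)} = 3 + 3 j$ ($P{\left(j \right)} = 3 \left(\left(-5 + j\right) + 6\right) = 3 \left(1 + j\right) = 3 + 3 j$)
$p{\left(k \right)} = -6 + 3 k$ ($p{\left(k \right)} = -9 + \left(3 + 3 k\right) = -6 + 3 k$)
$b{\left(z \right)} = 10 - 2 z$ ($b{\left(z \right)} = - 2 \left(-5 + z\right) = 10 - 2 z$)
$\frac{b{\left(-1 \right)} - 249}{-54 + p{\left(-15 \right)}} = \frac{\left(10 - -2\right) - 249}{-54 + \left(-6 + 3 \left(-15\right)\right)} = \frac{\left(10 + 2\right) - 249}{-54 - 51} = \frac{12 - 249}{-54 - 51} = - \frac{237}{-105} = \left(-237\right) \left(- \frac{1}{105}\right) = \frac{79}{35}$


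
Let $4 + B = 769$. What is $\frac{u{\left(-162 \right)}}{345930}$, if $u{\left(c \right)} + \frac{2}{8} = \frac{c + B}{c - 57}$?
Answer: $- \frac{877}{101011560} \approx -8.6822 \cdot 10^{-6}$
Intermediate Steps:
$B = 765$ ($B = -4 + 769 = 765$)
$u{\left(c \right)} = - \frac{1}{4} + \frac{765 + c}{-57 + c}$ ($u{\left(c \right)} = - \frac{1}{4} + \frac{c + 765}{c - 57} = - \frac{1}{4} + \frac{765 + c}{-57 + c}$)
$\frac{u{\left(-162 \right)}}{345930} = \frac{\frac{3}{4} \frac{1}{-57 - 162} \left(1039 - 162\right)}{345930} = \frac{3}{4} \frac{1}{-219} \cdot 877 \cdot \frac{1}{345930} = \frac{3}{4} \left(- \frac{1}{219}\right) 877 \cdot \frac{1}{345930} = \left(- \frac{877}{292}\right) \frac{1}{345930} = - \frac{877}{101011560}$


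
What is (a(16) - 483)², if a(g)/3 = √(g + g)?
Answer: 233577 - 11592*√2 ≈ 2.1718e+5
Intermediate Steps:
a(g) = 3*√2*√g (a(g) = 3*√(g + g) = 3*√(2*g) = 3*(√2*√g) = 3*√2*√g)
(a(16) - 483)² = (3*√2*√16 - 483)² = (3*√2*4 - 483)² = (12*√2 - 483)² = (-483 + 12*√2)²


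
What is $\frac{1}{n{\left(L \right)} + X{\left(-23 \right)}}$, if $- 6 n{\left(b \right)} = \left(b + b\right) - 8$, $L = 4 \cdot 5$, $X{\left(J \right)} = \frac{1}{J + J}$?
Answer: $- \frac{138}{739} \approx -0.18674$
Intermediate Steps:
$X{\left(J \right)} = \frac{1}{2 J}$
$L = 20$
$n{\left(b \right)} = \frac{4}{3} - \frac{b}{3}$ ($n{\left(b \right)} = - \frac{\left(b + b\right) - 8}{6} = - \frac{2 b - 8}{6} = - \frac{-8 + 2 b}{6} = \frac{4}{3} - \frac{b}{3}$)
$\frac{1}{n{\left(L \right)} + X{\left(-23 \right)}} = \frac{1}{\left(\frac{4}{3} - \frac{20}{3}\right) + \frac{1}{2 \left(-23\right)}} = \frac{1}{\left(\frac{4}{3} - \frac{20}{3}\right) + \frac{1}{2} \left(- \frac{1}{23}\right)} = \frac{1}{- \frac{16}{3} - \frac{1}{46}} = \frac{1}{- \frac{739}{138}} = - \frac{138}{739}$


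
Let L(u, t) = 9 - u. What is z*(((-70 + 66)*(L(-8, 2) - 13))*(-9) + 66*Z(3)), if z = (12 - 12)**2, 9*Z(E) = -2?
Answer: 0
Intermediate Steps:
Z(E) = -2/9 (Z(E) = (1/9)*(-2) = -2/9)
z = 0 (z = 0**2 = 0)
z*(((-70 + 66)*(L(-8, 2) - 13))*(-9) + 66*Z(3)) = 0*(((-70 + 66)*((9 - 1*(-8)) - 13))*(-9) + 66*(-2/9)) = 0*(-4*((9 + 8) - 13)*(-9) - 44/3) = 0*(-4*(17 - 13)*(-9) - 44/3) = 0*(-4*4*(-9) - 44/3) = 0*(-16*(-9) - 44/3) = 0*(144 - 44/3) = 0*(388/3) = 0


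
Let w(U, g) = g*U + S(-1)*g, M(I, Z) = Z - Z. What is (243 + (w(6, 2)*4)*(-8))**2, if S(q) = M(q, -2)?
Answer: 19881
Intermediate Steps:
M(I, Z) = 0
S(q) = 0
w(U, g) = U*g (w(U, g) = g*U + 0*g = U*g + 0 = U*g)
(243 + (w(6, 2)*4)*(-8))**2 = (243 + ((6*2)*4)*(-8))**2 = (243 + (12*4)*(-8))**2 = (243 + 48*(-8))**2 = (243 - 384)**2 = (-141)**2 = 19881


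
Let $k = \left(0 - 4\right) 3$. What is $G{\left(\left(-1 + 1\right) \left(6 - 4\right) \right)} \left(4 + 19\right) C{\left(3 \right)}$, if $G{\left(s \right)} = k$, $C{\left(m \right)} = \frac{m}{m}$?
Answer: $-276$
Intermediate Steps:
$C{\left(m \right)} = 1$
$k = -12$ ($k = \left(-4\right) 3 = -12$)
$G{\left(s \right)} = -12$
$G{\left(\left(-1 + 1\right) \left(6 - 4\right) \right)} \left(4 + 19\right) C{\left(3 \right)} = - 12 \left(4 + 19\right) 1 = - 12 \cdot 23 \cdot 1 = \left(-12\right) 23 = -276$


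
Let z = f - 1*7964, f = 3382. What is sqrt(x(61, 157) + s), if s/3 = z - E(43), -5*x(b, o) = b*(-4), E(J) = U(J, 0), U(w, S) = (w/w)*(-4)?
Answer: I*sqrt(342130)/5 ≈ 116.98*I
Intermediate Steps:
U(w, S) = -4 (U(w, S) = 1*(-4) = -4)
E(J) = -4
z = -4582 (z = 3382 - 1*7964 = 3382 - 7964 = -4582)
x(b, o) = 4*b/5 (x(b, o) = -b*(-4)/5 = -(-4)*b/5 = 4*b/5)
s = -13734 (s = 3*(-4582 - 1*(-4)) = 3*(-4582 + 4) = 3*(-4578) = -13734)
sqrt(x(61, 157) + s) = sqrt((4/5)*61 - 13734) = sqrt(244/5 - 13734) = sqrt(-68426/5) = I*sqrt(342130)/5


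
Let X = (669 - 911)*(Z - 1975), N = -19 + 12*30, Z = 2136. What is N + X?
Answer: -38621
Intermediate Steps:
N = 341 (N = -19 + 360 = 341)
X = -38962 (X = (669 - 911)*(2136 - 1975) = -242*161 = -38962)
N + X = 341 - 38962 = -38621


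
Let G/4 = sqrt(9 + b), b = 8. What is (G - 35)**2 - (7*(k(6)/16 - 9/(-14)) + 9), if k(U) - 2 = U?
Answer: 1480 - 280*sqrt(17) ≈ 325.53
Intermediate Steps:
k(U) = 2 + U
G = 4*sqrt(17) (G = 4*sqrt(9 + 8) = 4*sqrt(17) ≈ 16.492)
(G - 35)**2 - (7*(k(6)/16 - 9/(-14)) + 9) = (4*sqrt(17) - 35)**2 - (7*((2 + 6)/16 - 9/(-14)) + 9) = (-35 + 4*sqrt(17))**2 - (7*(8*(1/16) - 9*(-1/14)) + 9) = (-35 + 4*sqrt(17))**2 - (7*(1/2 + 9/14) + 9) = (-35 + 4*sqrt(17))**2 - (7*(8/7) + 9) = (-35 + 4*sqrt(17))**2 - (8 + 9) = (-35 + 4*sqrt(17))**2 - 1*17 = (-35 + 4*sqrt(17))**2 - 17 = -17 + (-35 + 4*sqrt(17))**2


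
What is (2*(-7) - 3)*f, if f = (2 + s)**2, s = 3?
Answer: -425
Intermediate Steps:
f = 25 (f = (2 + 3)**2 = 5**2 = 25)
(2*(-7) - 3)*f = (2*(-7) - 3)*25 = (-14 - 3)*25 = -17*25 = -425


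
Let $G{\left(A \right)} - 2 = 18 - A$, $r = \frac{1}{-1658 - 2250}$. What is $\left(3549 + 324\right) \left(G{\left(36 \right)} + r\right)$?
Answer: $- \frac{242174817}{3908} \approx -61969.0$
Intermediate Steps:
$r = - \frac{1}{3908}$ ($r = \frac{1}{-3908} = - \frac{1}{3908} \approx -0.00025589$)
$G{\left(A \right)} = 20 - A$ ($G{\left(A \right)} = 2 - \left(-18 + A\right) = 20 - A$)
$\left(3549 + 324\right) \left(G{\left(36 \right)} + r\right) = \left(3549 + 324\right) \left(\left(20 - 36\right) - \frac{1}{3908}\right) = 3873 \left(\left(20 - 36\right) - \frac{1}{3908}\right) = 3873 \left(-16 - \frac{1}{3908}\right) = 3873 \left(- \frac{62529}{3908}\right) = - \frac{242174817}{3908}$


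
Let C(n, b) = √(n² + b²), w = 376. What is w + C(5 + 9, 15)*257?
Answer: 376 + 257*√421 ≈ 5649.2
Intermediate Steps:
C(n, b) = √(b² + n²)
w + C(5 + 9, 15)*257 = 376 + √(15² + (5 + 9)²)*257 = 376 + √(225 + 14²)*257 = 376 + √(225 + 196)*257 = 376 + √421*257 = 376 + 257*√421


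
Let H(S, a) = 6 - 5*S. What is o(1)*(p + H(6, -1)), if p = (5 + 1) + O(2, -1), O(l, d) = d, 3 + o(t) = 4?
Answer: -19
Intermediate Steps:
o(t) = 1 (o(t) = -3 + 4 = 1)
p = 5 (p = (5 + 1) - 1 = 6 - 1 = 5)
o(1)*(p + H(6, -1)) = 1*(5 + (6 - 5*6)) = 1*(5 + (6 - 30)) = 1*(5 - 24) = 1*(-19) = -19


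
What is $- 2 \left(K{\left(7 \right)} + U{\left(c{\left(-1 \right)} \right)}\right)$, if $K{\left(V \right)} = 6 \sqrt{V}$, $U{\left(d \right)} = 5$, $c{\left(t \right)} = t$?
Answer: $-10 - 12 \sqrt{7} \approx -41.749$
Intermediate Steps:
$- 2 \left(K{\left(7 \right)} + U{\left(c{\left(-1 \right)} \right)}\right) = - 2 \left(6 \sqrt{7} + 5\right) = - 2 \left(5 + 6 \sqrt{7}\right) = -10 - 12 \sqrt{7}$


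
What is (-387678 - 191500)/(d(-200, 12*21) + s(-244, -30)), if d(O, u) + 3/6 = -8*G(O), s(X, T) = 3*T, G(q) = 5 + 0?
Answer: 1158356/261 ≈ 4438.1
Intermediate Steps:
G(q) = 5
d(O, u) = -81/2 (d(O, u) = -1/2 - 8*5 = -1/2 - 40 = -81/2)
(-387678 - 191500)/(d(-200, 12*21) + s(-244, -30)) = (-387678 - 191500)/(-81/2 + 3*(-30)) = -579178/(-81/2 - 90) = -579178/(-261/2) = -579178*(-2/261) = 1158356/261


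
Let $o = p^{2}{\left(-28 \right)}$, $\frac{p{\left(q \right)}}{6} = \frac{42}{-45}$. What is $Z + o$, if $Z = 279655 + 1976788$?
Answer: $\frac{56411859}{25} \approx 2.2565 \cdot 10^{6}$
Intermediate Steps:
$p{\left(q \right)} = - \frac{28}{5}$ ($p{\left(q \right)} = 6 \frac{42}{-45} = 6 \cdot 42 \left(- \frac{1}{45}\right) = 6 \left(- \frac{14}{15}\right) = - \frac{28}{5}$)
$Z = 2256443$
$o = \frac{784}{25}$ ($o = \left(- \frac{28}{5}\right)^{2} = \frac{784}{25} \approx 31.36$)
$Z + o = 2256443 + \frac{784}{25} = \frac{56411859}{25}$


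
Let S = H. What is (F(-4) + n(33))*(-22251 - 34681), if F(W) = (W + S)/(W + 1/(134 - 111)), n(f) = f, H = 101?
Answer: -43951504/91 ≈ -4.8298e+5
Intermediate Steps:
S = 101
F(W) = (101 + W)/(1/23 + W) (F(W) = (W + 101)/(W + 1/(134 - 111)) = (101 + W)/(W + 1/23) = (101 + W)/(1/23 + W))
(F(-4) + n(33))*(-22251 - 34681) = (23*(101 - 4)/(1 + 23*(-4)) + 33)*(-22251 - 34681) = (23*97/(1 - 92) + 33)*(-56932) = (23*97/(-91) + 33)*(-56932) = (23*(-1/91)*97 + 33)*(-56932) = (-2231/91 + 33)*(-56932) = (772/91)*(-56932) = -43951504/91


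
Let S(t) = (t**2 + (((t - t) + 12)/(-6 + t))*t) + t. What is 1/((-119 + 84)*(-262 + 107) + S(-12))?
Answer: 1/5565 ≈ 0.00017969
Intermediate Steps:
S(t) = t + t**2 + 12*t/(-6 + t) (S(t) = (t**2 + ((0 + 12)/(-6 + t))*t) + t = (t**2 + (12/(-6 + t))*t) + t = (t**2 + 12*t/(-6 + t)) + t = t + t**2 + 12*t/(-6 + t))
1/((-119 + 84)*(-262 + 107) + S(-12)) = 1/((-119 + 84)*(-262 + 107) - 12*(6 + (-12)**2 - 5*(-12))/(-6 - 12)) = 1/(-35*(-155) - 12*(6 + 144 + 60)/(-18)) = 1/(5425 - 12*(-1/18)*210) = 1/(5425 + 140) = 1/5565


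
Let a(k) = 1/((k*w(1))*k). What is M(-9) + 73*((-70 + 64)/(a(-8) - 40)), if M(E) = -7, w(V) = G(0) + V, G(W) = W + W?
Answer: 3373/853 ≈ 3.9543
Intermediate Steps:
G(W) = 2*W
w(V) = V (w(V) = 2*0 + V = 0 + V = V)
a(k) = k**(-2) (a(k) = 1/((k*1)*k) = 1/(k*k) = 1/(k**2) = k**(-2))
M(-9) + 73*((-70 + 64)/(a(-8) - 40)) = -7 + 73*((-70 + 64)/((-8)**(-2) - 40)) = -7 + 73*(-6/(1/64 - 40)) = -7 + 73*(-6/(-2559/64)) = -7 + 73*(-6*(-64/2559)) = -7 + 73*(128/853) = -7 + 9344/853 = 3373/853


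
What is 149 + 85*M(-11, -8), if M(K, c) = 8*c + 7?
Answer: -4696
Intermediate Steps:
M(K, c) = 7 + 8*c
149 + 85*M(-11, -8) = 149 + 85*(7 + 8*(-8)) = 149 + 85*(7 - 64) = 149 + 85*(-57) = 149 - 4845 = -4696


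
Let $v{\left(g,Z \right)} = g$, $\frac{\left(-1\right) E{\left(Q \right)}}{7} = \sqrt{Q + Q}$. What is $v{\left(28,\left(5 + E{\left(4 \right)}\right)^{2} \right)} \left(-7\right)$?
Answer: $-196$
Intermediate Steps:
$E{\left(Q \right)} = - 7 \sqrt{2} \sqrt{Q}$ ($E{\left(Q \right)} = - 7 \sqrt{Q + Q} = - 7 \sqrt{2 Q} = - 7 \sqrt{2} \sqrt{Q}$)
$v{\left(28,\left(5 + E{\left(4 \right)}\right)^{2} \right)} \left(-7\right) = 28 \left(-7\right) = -196$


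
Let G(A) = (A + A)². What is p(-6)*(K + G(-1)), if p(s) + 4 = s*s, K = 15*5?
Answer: 2528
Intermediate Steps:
K = 75
p(s) = -4 + s² (p(s) = -4 + s*s = -4 + s²)
G(A) = 4*A² (G(A) = (2*A)² = 4*A²)
p(-6)*(K + G(-1)) = (-4 + (-6)²)*(75 + 4*(-1)²) = (-4 + 36)*(75 + 4*1) = 32*(75 + 4) = 32*79 = 2528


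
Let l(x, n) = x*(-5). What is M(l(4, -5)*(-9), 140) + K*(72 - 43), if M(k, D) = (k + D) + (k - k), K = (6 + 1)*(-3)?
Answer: -289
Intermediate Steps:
l(x, n) = -5*x
K = -21 (K = 7*(-3) = -21)
M(k, D) = D + k (M(k, D) = (D + k) + 0 = D + k)
M(l(4, -5)*(-9), 140) + K*(72 - 43) = (140 - 5*4*(-9)) - 21*(72 - 43) = (140 - 20*(-9)) - 21*29 = (140 + 180) - 609 = 320 - 609 = -289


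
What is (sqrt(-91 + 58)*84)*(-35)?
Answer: -2940*I*sqrt(33) ≈ -16889.0*I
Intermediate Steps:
(sqrt(-91 + 58)*84)*(-35) = (sqrt(-33)*84)*(-35) = ((I*sqrt(33))*84)*(-35) = (84*I*sqrt(33))*(-35) = -2940*I*sqrt(33)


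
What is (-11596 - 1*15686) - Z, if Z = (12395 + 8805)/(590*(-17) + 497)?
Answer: -260058106/9533 ≈ -27280.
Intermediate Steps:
Z = -21200/9533 (Z = 21200/(-10030 + 497) = 21200/(-9533) = 21200*(-1/9533) = -21200/9533 ≈ -2.2239)
(-11596 - 1*15686) - Z = (-11596 - 1*15686) - 1*(-21200/9533) = (-11596 - 15686) + 21200/9533 = -27282 + 21200/9533 = -260058106/9533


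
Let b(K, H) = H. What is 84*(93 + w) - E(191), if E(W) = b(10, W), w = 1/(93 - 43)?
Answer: 190567/25 ≈ 7622.7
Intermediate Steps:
w = 1/50 ≈ 0.020000
E(W) = W
84*(93 + w) - E(191) = 84*(93 + 1/50) - 1*191 = 84*(4651/50) - 191 = 195342/25 - 191 = 190567/25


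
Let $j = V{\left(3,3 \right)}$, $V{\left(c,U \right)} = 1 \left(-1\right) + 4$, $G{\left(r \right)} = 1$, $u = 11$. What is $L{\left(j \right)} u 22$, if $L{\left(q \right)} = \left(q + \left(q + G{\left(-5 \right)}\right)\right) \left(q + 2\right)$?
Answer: $8470$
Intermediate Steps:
$V{\left(c,U \right)} = 3$ ($V{\left(c,U \right)} = -1 + 4 = 3$)
$j = 3$
$L{\left(q \right)} = \left(1 + 2 q\right) \left(2 + q\right)$ ($L{\left(q \right)} = \left(q + \left(q + 1\right)\right) \left(q + 2\right) = \left(q + \left(1 + q\right)\right) \left(2 + q\right) = \left(1 + 2 q\right) \left(2 + q\right)$)
$L{\left(j \right)} u 22 = \left(2 + 2 \cdot 3^{2} + 5 \cdot 3\right) 11 \cdot 22 = \left(2 + 2 \cdot 9 + 15\right) 11 \cdot 22 = \left(2 + 18 + 15\right) 11 \cdot 22 = 35 \cdot 11 \cdot 22 = 385 \cdot 22 = 8470$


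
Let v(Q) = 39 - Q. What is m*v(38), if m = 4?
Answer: 4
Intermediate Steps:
m*v(38) = 4*(39 - 1*38) = 4*(39 - 38) = 4*1 = 4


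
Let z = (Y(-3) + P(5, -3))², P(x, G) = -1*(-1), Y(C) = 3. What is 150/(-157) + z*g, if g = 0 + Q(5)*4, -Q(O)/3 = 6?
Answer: -181014/157 ≈ -1153.0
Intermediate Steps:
Q(O) = -18 (Q(O) = -3*6 = -18)
g = -72 (g = 0 - 18*4 = 0 - 72 = -72)
P(x, G) = 1
z = 16 (z = (3 + 1)² = 4² = 16)
150/(-157) + z*g = 150/(-157) + 16*(-72) = 150*(-1/157) - 1152 = -150/157 - 1152 = -181014/157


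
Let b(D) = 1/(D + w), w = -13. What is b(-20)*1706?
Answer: -1706/33 ≈ -51.697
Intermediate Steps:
b(D) = 1/(-13 + D) (b(D) = 1/(D - 13) = 1/(-13 + D))
b(-20)*1706 = 1706/(-13 - 20) = 1706/(-33) = -1/33*1706 = -1706/33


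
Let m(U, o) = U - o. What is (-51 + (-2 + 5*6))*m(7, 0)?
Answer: -161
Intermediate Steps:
(-51 + (-2 + 5*6))*m(7, 0) = (-51 + (-2 + 5*6))*(7 - 1*0) = (-51 + (-2 + 30))*(7 + 0) = (-51 + 28)*7 = -23*7 = -161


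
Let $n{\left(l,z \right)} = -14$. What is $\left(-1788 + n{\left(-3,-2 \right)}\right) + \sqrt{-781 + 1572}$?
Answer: $-1802 + \sqrt{791} \approx -1773.9$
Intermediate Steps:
$\left(-1788 + n{\left(-3,-2 \right)}\right) + \sqrt{-781 + 1572} = \left(-1788 - 14\right) + \sqrt{-781 + 1572} = -1802 + \sqrt{791}$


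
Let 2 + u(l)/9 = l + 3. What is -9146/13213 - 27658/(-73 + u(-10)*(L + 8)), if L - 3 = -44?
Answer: -194612377/17176900 ≈ -11.330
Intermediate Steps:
L = -41 (L = 3 - 44 = -41)
u(l) = 9 + 9*l (u(l) = -18 + 9*(l + 3) = -18 + 9*(3 + l) = -18 + (27 + 9*l) = 9 + 9*l)
-9146/13213 - 27658/(-73 + u(-10)*(L + 8)) = -9146/13213 - 27658/(-73 + (9 + 9*(-10))*(-41 + 8)) = -9146*1/13213 - 27658/(-73 + (9 - 90)*(-33)) = -9146/13213 - 27658/(-73 - 81*(-33)) = -9146/13213 - 27658/(-73 + 2673) = -9146/13213 - 27658/2600 = -9146/13213 - 27658*1/2600 = -9146/13213 - 13829/1300 = -194612377/17176900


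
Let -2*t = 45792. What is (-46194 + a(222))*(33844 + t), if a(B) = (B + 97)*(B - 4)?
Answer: 255613904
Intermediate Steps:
t = -22896 (t = -½*45792 = -22896)
a(B) = (-4 + B)*(97 + B) (a(B) = (97 + B)*(-4 + B) = (-4 + B)*(97 + B))
(-46194 + a(222))*(33844 + t) = (-46194 + (-388 + 222² + 93*222))*(33844 - 22896) = (-46194 + (-388 + 49284 + 20646))*10948 = (-46194 + 69542)*10948 = 23348*10948 = 255613904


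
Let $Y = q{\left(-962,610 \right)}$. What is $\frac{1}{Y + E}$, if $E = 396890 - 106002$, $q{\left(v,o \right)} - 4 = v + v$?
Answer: $\frac{1}{288968} \approx 3.4606 \cdot 10^{-6}$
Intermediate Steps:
$q{\left(v,o \right)} = 4 + 2 v$ ($q{\left(v,o \right)} = 4 + \left(v + v\right) = 4 + 2 v$)
$E = 290888$
$Y = -1920$ ($Y = 4 + 2 \left(-962\right) = 4 - 1924 = -1920$)
$\frac{1}{Y + E} = \frac{1}{-1920 + 290888} = \frac{1}{288968}$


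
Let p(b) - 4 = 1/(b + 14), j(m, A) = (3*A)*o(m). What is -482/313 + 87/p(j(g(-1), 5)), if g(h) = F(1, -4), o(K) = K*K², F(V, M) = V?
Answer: 244435/12207 ≈ 20.024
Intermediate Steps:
o(K) = K³
g(h) = 1
j(m, A) = 3*A*m³ (j(m, A) = (3*A)*m³ = 3*A*m³)
p(b) = 4 + 1/(14 + b) (p(b) = 4 + 1/(b + 14) = 4 + 1/(14 + b))
-482/313 + 87/p(j(g(-1), 5)) = -482/313 + 87/(((57 + 4*(3*5*1³))/(14 + 3*5*1³))) = -482*1/313 + 87/(((57 + 4*(3*5*1))/(14 + 3*5*1))) = -482/313 + 87/(((57 + 4*15)/(14 + 15))) = -482/313 + 87/(((57 + 60)/29)) = -482/313 + 87/(((1/29)*117)) = -482/313 + 87/(117/29) = -482/313 + 87*(29/117) = -482/313 + 841/39 = 244435/12207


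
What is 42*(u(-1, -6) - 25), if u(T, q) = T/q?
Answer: -1043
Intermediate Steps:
42*(u(-1, -6) - 25) = 42*(-1/(-6) - 25) = 42*(-1*(-⅙) - 25) = 42*(⅙ - 25) = 42*(-149/6) = -1043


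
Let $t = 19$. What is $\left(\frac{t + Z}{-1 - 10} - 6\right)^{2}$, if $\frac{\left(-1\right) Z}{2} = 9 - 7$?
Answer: $\frac{6561}{121} \approx 54.223$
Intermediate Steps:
$Z = -4$ ($Z = - 2 \left(9 - 7\right) = \left(-2\right) 2 = -4$)
$\left(\frac{t + Z}{-1 - 10} - 6\right)^{2} = \left(\frac{19 - 4}{-1 - 10} - 6\right)^{2} = \left(\frac{15}{-11} - 6\right)^{2} = \left(15 \left(- \frac{1}{11}\right) - 6\right)^{2} = \left(- \frac{15}{11} - 6\right)^{2} = \left(- \frac{81}{11}\right)^{2} = \frac{6561}{121}$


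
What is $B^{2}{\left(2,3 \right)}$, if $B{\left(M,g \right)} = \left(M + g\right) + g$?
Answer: $64$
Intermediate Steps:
$B{\left(M,g \right)} = M + 2 g$
$B^{2}{\left(2,3 \right)} = \left(2 + 2 \cdot 3\right)^{2} = \left(2 + 6\right)^{2} = 8^{2} = 64$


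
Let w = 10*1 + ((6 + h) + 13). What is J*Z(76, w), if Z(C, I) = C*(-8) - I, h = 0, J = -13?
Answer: 8281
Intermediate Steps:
w = 29 (w = 10*1 + ((6 + 0) + 13) = 10 + (6 + 13) = 10 + 19 = 29)
Z(C, I) = -I - 8*C (Z(C, I) = -8*C - I = -I - 8*C)
J*Z(76, w) = -13*(-1*29 - 8*76) = -13*(-29 - 608) = -13*(-637) = 8281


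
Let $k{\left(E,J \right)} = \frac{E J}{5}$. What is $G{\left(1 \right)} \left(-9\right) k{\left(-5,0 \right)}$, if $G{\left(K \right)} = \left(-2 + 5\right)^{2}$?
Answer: $0$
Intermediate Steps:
$k{\left(E,J \right)} = \frac{E J}{5}$ ($k{\left(E,J \right)} = E J \frac{1}{5} = \frac{E J}{5}$)
$G{\left(K \right)} = 9$ ($G{\left(K \right)} = 3^{2} = 9$)
$G{\left(1 \right)} \left(-9\right) k{\left(-5,0 \right)} = 9 \left(-9\right) \frac{1}{5} \left(-5\right) 0 = \left(-81\right) 0 = 0$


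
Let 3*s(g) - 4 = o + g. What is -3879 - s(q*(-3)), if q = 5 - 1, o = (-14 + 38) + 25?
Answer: -11678/3 ≈ -3892.7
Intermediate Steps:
o = 49 (o = 24 + 25 = 49)
q = 4
s(g) = 53/3 + g/3 (s(g) = 4/3 + (49 + g)/3 = 4/3 + (49/3 + g/3) = 53/3 + g/3)
-3879 - s(q*(-3)) = -3879 - (53/3 + (4*(-3))/3) = -3879 - (53/3 + (⅓)*(-12)) = -3879 - (53/3 - 4) = -3879 - 1*41/3 = -3879 - 41/3 = -11678/3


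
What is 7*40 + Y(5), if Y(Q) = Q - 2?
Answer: 283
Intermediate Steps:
Y(Q) = -2 + Q
7*40 + Y(5) = 7*40 + (-2 + 5) = 280 + 3 = 283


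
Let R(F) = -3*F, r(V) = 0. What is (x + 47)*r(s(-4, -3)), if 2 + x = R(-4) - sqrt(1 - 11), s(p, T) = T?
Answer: 0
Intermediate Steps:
x = 10 - I*sqrt(10) (x = -2 + (-3*(-4) - sqrt(1 - 11)) = -2 + (12 - sqrt(-10)) = -2 + (12 - I*sqrt(10)) = 10 - I*sqrt(10) ≈ 10.0 - 3.1623*I)
(x + 47)*r(s(-4, -3)) = ((10 - I*sqrt(10)) + 47)*0 = (57 - I*sqrt(10))*0 = 0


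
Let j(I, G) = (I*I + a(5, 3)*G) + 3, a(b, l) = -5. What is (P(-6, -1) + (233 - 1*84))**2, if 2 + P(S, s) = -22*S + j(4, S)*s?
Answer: 52900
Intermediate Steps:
j(I, G) = 3 + I**2 - 5*G (j(I, G) = (I*I - 5*G) + 3 = (I**2 - 5*G) + 3 = 3 + I**2 - 5*G)
P(S, s) = -2 - 22*S + s*(19 - 5*S) (P(S, s) = -2 + (-22*S + (3 + 4**2 - 5*S)*s) = -2 + (-22*S + (3 + 16 - 5*S)*s) = -2 + (-22*S + (19 - 5*S)*s) = -2 + (-22*S + s*(19 - 5*S)) = -2 - 22*S + s*(19 - 5*S))
(P(-6, -1) + (233 - 1*84))**2 = ((-2 - 22*(-6) - 1*(-1)*(-19 + 5*(-6))) + (233 - 1*84))**2 = ((-2 + 132 - 1*(-1)*(-19 - 30)) + (233 - 84))**2 = ((-2 + 132 - 1*(-1)*(-49)) + 149)**2 = ((-2 + 132 - 49) + 149)**2 = (81 + 149)**2 = 230**2 = 52900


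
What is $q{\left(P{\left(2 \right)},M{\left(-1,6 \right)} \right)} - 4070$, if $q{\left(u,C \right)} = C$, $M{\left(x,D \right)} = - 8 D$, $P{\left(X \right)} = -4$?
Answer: $-4118$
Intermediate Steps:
$q{\left(P{\left(2 \right)},M{\left(-1,6 \right)} \right)} - 4070 = \left(-8\right) 6 - 4070 = -48 - 4070 = -4118$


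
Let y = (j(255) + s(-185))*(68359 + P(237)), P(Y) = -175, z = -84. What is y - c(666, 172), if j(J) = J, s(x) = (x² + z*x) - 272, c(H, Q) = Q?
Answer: 3392017460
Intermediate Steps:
s(x) = -272 + x² - 84*x (s(x) = (x² - 84*x) - 272 = -272 + x² - 84*x)
y = 3392017632 (y = (255 + (-272 + (-185)² - 84*(-185)))*(68359 - 175) = (255 + (-272 + 34225 + 15540))*68184 = (255 + 49493)*68184 = 49748*68184 = 3392017632)
y - c(666, 172) = 3392017632 - 1*172 = 3392017632 - 172 = 3392017460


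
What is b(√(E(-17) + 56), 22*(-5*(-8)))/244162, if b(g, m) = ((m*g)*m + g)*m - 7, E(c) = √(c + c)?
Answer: -7/244162 + 340736440*√(56 + I*√34)/122081 ≈ 20915.0 + 1085.9*I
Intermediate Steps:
E(c) = √2*√c (E(c) = √(2*c) = √2*√c)
b(g, m) = -7 + m*(g + g*m²) (b(g, m) = ((g*m)*m + g)*m - 7 = (g*m² + g)*m - 7 = (g + g*m²)*m - 7 = m*(g + g*m²) - 7 = -7 + m*(g + g*m²))
b(√(E(-17) + 56), 22*(-5*(-8)))/244162 = (-7 + √(√2*√(-17) + 56)*(22*(-5*(-8))) + √(√2*√(-17) + 56)*(22*(-5*(-8)))³)/244162 = (-7 + √(√2*(I*√17) + 56)*(22*40) + √(√2*(I*√17) + 56)*(22*40)³)*(1/244162) = (-7 + √(I*√34 + 56)*880 + √(I*√34 + 56)*880³)*(1/244162) = (-7 + √(56 + I*√34)*880 + √(56 + I*√34)*681472000)*(1/244162) = (-7 + 880*√(56 + I*√34) + 681472000*√(56 + I*√34))*(1/244162) = (-7 + 681472880*√(56 + I*√34))*(1/244162) = -7/244162 + 340736440*√(56 + I*√34)/122081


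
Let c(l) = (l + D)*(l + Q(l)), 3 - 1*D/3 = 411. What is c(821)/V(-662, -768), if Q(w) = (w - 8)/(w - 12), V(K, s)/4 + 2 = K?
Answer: 133997903/1074352 ≈ 124.72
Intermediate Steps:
D = -1224 (D = 9 - 3*411 = 9 - 1233 = -1224)
V(K, s) = -8 + 4*K
Q(w) = (-8 + w)/(-12 + w)
c(l) = (-1224 + l)*(l + (-8 + l)/(-12 + l)) (c(l) = (l - 1224)*(l + (-8 + l)/(-12 + l)) = (-1224 + l)*(l + (-8 + l)/(-12 + l)))
c(821)/V(-662, -768) = ((9792 + 821³ - 1235*821² + 13456*821)/(-12 + 821))/(-8 + 4*(-662)) = ((9792 + 553387661 - 1235*674041 + 11047376)/809)/(-8 - 2648) = ((9792 + 553387661 - 832440635 + 11047376)/809)/(-2656) = ((1/809)*(-267995806))*(-1/2656) = -267995806/809*(-1/2656) = 133997903/1074352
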